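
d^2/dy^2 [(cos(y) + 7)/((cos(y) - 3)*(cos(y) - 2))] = (-33*(1 - cos(y)^2)^2 - cos(y)^5 + 143*cos(y)^3 - 61*cos(y)^2 - 492*cos(y) + 359)/((cos(y) - 3)^3*(cos(y) - 2)^3)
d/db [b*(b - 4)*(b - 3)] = 3*b^2 - 14*b + 12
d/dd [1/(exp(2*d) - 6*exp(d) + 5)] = 2*(3 - exp(d))*exp(d)/(exp(2*d) - 6*exp(d) + 5)^2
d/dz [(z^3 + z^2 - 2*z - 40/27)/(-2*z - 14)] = (-z^3 - 11*z^2 - 7*z + 169/27)/(z^2 + 14*z + 49)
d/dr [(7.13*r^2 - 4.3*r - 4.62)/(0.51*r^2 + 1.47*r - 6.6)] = (12.6741*r^2 - 89.4036*r + 35.1714)/(0.2601*r^4 + 1.4994*r^3 - 4.5711*r^2 - 19.404*r + 43.56)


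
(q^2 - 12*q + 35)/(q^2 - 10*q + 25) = (q - 7)/(q - 5)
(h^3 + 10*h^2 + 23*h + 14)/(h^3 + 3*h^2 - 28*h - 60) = (h^2 + 8*h + 7)/(h^2 + h - 30)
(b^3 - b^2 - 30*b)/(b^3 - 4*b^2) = (b^2 - b - 30)/(b*(b - 4))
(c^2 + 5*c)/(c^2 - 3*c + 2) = c*(c + 5)/(c^2 - 3*c + 2)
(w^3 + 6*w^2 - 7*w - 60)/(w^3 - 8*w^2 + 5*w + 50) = (w^3 + 6*w^2 - 7*w - 60)/(w^3 - 8*w^2 + 5*w + 50)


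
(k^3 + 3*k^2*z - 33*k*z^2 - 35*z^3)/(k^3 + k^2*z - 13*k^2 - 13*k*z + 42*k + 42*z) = (k^2 + 2*k*z - 35*z^2)/(k^2 - 13*k + 42)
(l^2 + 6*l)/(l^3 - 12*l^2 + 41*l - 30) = l*(l + 6)/(l^3 - 12*l^2 + 41*l - 30)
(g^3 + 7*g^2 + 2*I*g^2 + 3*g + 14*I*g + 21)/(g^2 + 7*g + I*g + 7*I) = (g^2 + 2*I*g + 3)/(g + I)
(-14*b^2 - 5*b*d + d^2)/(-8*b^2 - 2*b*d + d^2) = (7*b - d)/(4*b - d)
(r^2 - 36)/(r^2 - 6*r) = (r + 6)/r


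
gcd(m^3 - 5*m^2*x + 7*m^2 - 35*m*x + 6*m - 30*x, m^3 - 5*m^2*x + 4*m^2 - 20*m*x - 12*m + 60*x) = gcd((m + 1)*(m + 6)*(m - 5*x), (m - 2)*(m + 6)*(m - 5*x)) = -m^2 + 5*m*x - 6*m + 30*x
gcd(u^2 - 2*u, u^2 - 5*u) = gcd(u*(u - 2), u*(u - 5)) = u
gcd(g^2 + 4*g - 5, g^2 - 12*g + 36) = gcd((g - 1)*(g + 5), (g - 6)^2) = 1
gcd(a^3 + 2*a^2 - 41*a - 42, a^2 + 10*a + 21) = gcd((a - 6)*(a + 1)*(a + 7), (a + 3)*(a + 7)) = a + 7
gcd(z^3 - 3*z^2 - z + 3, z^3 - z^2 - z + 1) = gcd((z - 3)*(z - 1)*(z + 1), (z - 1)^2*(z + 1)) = z^2 - 1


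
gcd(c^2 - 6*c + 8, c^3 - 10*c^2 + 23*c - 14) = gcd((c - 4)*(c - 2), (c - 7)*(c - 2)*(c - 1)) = c - 2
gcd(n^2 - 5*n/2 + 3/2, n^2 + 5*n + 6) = 1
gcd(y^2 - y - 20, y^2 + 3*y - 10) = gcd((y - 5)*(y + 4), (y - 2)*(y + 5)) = 1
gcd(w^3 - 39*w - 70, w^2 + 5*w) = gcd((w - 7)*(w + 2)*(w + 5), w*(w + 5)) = w + 5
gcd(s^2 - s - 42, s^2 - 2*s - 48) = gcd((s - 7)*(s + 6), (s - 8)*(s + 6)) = s + 6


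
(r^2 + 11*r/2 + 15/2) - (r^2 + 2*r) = 7*r/2 + 15/2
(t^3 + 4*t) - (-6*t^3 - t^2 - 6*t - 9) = 7*t^3 + t^2 + 10*t + 9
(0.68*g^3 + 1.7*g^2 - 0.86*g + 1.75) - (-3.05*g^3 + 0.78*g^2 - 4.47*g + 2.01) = 3.73*g^3 + 0.92*g^2 + 3.61*g - 0.26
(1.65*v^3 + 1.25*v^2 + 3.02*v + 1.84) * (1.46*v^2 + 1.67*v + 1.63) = 2.409*v^5 + 4.5805*v^4 + 9.1862*v^3 + 9.7673*v^2 + 7.9954*v + 2.9992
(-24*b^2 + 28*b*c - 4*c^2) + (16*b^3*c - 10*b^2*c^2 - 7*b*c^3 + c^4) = 16*b^3*c - 10*b^2*c^2 - 24*b^2 - 7*b*c^3 + 28*b*c + c^4 - 4*c^2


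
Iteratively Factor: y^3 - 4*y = (y - 2)*(y^2 + 2*y) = (y - 2)*(y + 2)*(y)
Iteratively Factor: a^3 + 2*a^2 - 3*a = (a + 3)*(a^2 - a) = a*(a + 3)*(a - 1)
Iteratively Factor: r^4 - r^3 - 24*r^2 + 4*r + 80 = (r - 5)*(r^3 + 4*r^2 - 4*r - 16) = (r - 5)*(r + 2)*(r^2 + 2*r - 8) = (r - 5)*(r - 2)*(r + 2)*(r + 4)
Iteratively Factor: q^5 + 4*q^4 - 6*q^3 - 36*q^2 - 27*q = (q + 1)*(q^4 + 3*q^3 - 9*q^2 - 27*q) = (q + 1)*(q + 3)*(q^3 - 9*q) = (q + 1)*(q + 3)^2*(q^2 - 3*q) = (q - 3)*(q + 1)*(q + 3)^2*(q)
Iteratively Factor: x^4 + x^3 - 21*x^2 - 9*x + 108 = (x + 4)*(x^3 - 3*x^2 - 9*x + 27) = (x - 3)*(x + 4)*(x^2 - 9) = (x - 3)*(x + 3)*(x + 4)*(x - 3)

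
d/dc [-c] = -1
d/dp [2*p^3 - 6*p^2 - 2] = 6*p*(p - 2)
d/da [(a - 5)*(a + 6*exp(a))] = a + (a - 5)*(6*exp(a) + 1) + 6*exp(a)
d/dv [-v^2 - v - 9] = -2*v - 1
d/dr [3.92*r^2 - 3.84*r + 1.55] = 7.84*r - 3.84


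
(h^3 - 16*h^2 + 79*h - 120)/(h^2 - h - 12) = (-h^3 + 16*h^2 - 79*h + 120)/(-h^2 + h + 12)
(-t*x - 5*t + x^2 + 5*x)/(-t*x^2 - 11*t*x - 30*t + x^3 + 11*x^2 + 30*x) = 1/(x + 6)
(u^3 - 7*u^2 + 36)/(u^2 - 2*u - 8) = (u^2 - 9*u + 18)/(u - 4)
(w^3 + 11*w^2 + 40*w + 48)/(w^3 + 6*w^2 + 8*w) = (w^2 + 7*w + 12)/(w*(w + 2))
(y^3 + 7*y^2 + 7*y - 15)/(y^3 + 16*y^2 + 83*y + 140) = (y^2 + 2*y - 3)/(y^2 + 11*y + 28)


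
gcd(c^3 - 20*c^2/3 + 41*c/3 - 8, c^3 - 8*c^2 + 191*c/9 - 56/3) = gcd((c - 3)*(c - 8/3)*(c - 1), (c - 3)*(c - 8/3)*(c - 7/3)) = c^2 - 17*c/3 + 8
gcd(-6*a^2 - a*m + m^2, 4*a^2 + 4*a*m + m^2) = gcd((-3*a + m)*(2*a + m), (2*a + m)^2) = 2*a + m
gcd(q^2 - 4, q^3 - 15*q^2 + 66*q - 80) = q - 2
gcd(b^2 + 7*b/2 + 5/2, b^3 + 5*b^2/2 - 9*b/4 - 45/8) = b + 5/2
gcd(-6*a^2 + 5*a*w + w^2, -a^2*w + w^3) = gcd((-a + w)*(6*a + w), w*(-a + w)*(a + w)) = -a + w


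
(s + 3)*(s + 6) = s^2 + 9*s + 18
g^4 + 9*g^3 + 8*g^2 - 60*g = g*(g - 2)*(g + 5)*(g + 6)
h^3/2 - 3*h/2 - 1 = (h/2 + 1/2)*(h - 2)*(h + 1)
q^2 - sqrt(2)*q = q*(q - sqrt(2))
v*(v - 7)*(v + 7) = v^3 - 49*v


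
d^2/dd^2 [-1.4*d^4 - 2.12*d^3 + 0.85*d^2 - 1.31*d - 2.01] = -16.8*d^2 - 12.72*d + 1.7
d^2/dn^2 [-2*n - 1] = 0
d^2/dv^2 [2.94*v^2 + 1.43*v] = 5.88000000000000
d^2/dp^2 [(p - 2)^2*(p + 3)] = 6*p - 2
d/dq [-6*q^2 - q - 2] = -12*q - 1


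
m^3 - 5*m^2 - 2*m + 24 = (m - 4)*(m - 3)*(m + 2)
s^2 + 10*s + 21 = (s + 3)*(s + 7)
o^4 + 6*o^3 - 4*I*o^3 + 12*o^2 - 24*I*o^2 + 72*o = o*(o + 6)*(o - 6*I)*(o + 2*I)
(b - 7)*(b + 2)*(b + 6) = b^3 + b^2 - 44*b - 84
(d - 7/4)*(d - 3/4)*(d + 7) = d^3 + 9*d^2/2 - 259*d/16 + 147/16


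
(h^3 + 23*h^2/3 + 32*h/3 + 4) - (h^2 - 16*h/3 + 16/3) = h^3 + 20*h^2/3 + 16*h - 4/3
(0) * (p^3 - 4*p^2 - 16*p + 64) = 0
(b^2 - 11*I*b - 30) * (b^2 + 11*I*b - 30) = b^4 + 61*b^2 + 900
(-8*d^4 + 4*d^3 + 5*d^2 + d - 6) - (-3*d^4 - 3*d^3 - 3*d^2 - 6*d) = -5*d^4 + 7*d^3 + 8*d^2 + 7*d - 6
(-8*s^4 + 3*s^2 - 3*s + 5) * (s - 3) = -8*s^5 + 24*s^4 + 3*s^3 - 12*s^2 + 14*s - 15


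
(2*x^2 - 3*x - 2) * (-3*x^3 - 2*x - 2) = -6*x^5 + 9*x^4 + 2*x^3 + 2*x^2 + 10*x + 4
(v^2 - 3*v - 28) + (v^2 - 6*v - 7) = 2*v^2 - 9*v - 35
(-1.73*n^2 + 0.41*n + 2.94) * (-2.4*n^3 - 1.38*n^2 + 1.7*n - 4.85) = 4.152*n^5 + 1.4034*n^4 - 10.5628*n^3 + 5.0303*n^2 + 3.0095*n - 14.259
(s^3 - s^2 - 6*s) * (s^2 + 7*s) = s^5 + 6*s^4 - 13*s^3 - 42*s^2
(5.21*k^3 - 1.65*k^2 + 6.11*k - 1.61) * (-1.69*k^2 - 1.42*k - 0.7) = -8.8049*k^5 - 4.6097*k^4 - 11.6299*k^3 - 4.8003*k^2 - 1.9908*k + 1.127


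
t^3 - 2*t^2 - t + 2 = (t - 2)*(t - 1)*(t + 1)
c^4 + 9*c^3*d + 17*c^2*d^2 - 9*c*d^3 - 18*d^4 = (c - d)*(c + d)*(c + 3*d)*(c + 6*d)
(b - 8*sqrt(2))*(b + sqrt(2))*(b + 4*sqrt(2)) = b^3 - 3*sqrt(2)*b^2 - 72*b - 64*sqrt(2)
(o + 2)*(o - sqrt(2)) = o^2 - sqrt(2)*o + 2*o - 2*sqrt(2)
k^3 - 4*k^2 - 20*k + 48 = (k - 6)*(k - 2)*(k + 4)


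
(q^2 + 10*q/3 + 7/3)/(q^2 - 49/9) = 3*(q + 1)/(3*q - 7)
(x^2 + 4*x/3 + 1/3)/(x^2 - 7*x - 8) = (x + 1/3)/(x - 8)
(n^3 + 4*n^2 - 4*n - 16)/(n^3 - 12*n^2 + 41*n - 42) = (n^2 + 6*n + 8)/(n^2 - 10*n + 21)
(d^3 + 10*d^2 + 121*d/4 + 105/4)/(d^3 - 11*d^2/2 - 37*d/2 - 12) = (2*d^2 + 17*d + 35)/(2*(d^2 - 7*d - 8))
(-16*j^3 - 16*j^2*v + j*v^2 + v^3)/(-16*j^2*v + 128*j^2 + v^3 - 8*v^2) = (j + v)/(v - 8)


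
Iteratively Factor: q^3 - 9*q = (q - 3)*(q^2 + 3*q) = q*(q - 3)*(q + 3)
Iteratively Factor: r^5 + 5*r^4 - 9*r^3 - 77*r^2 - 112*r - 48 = (r + 1)*(r^4 + 4*r^3 - 13*r^2 - 64*r - 48) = (r + 1)^2*(r^3 + 3*r^2 - 16*r - 48) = (r + 1)^2*(r + 4)*(r^2 - r - 12) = (r + 1)^2*(r + 3)*(r + 4)*(r - 4)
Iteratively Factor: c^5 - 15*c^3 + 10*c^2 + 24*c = (c)*(c^4 - 15*c^2 + 10*c + 24) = c*(c - 3)*(c^3 + 3*c^2 - 6*c - 8) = c*(c - 3)*(c + 4)*(c^2 - c - 2) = c*(c - 3)*(c + 1)*(c + 4)*(c - 2)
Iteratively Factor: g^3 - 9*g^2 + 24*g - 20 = (g - 2)*(g^2 - 7*g + 10) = (g - 2)^2*(g - 5)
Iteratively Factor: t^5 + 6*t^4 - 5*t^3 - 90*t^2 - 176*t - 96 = (t + 2)*(t^4 + 4*t^3 - 13*t^2 - 64*t - 48) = (t + 2)*(t + 3)*(t^3 + t^2 - 16*t - 16) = (t - 4)*(t + 2)*(t + 3)*(t^2 + 5*t + 4) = (t - 4)*(t + 1)*(t + 2)*(t + 3)*(t + 4)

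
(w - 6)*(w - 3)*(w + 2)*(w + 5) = w^4 - 2*w^3 - 35*w^2 + 36*w + 180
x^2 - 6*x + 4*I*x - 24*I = (x - 6)*(x + 4*I)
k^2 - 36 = (k - 6)*(k + 6)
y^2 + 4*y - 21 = (y - 3)*(y + 7)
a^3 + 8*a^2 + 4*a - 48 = (a - 2)*(a + 4)*(a + 6)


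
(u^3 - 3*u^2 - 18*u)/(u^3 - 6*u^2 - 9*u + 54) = u/(u - 3)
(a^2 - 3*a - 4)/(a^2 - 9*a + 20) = (a + 1)/(a - 5)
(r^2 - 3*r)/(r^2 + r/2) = 2*(r - 3)/(2*r + 1)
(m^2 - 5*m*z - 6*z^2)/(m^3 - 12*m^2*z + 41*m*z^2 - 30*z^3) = (m + z)/(m^2 - 6*m*z + 5*z^2)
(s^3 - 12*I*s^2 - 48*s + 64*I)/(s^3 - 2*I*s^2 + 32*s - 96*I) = (s - 4*I)/(s + 6*I)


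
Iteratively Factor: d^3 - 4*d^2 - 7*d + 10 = (d - 5)*(d^2 + d - 2) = (d - 5)*(d - 1)*(d + 2)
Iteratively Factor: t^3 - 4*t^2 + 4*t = (t - 2)*(t^2 - 2*t) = (t - 2)^2*(t)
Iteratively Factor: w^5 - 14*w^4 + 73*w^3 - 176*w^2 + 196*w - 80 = (w - 2)*(w^4 - 12*w^3 + 49*w^2 - 78*w + 40) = (w - 5)*(w - 2)*(w^3 - 7*w^2 + 14*w - 8) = (w - 5)*(w - 4)*(w - 2)*(w^2 - 3*w + 2) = (w - 5)*(w - 4)*(w - 2)^2*(w - 1)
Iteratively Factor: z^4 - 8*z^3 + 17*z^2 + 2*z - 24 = (z - 3)*(z^3 - 5*z^2 + 2*z + 8) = (z - 3)*(z - 2)*(z^2 - 3*z - 4) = (z - 4)*(z - 3)*(z - 2)*(z + 1)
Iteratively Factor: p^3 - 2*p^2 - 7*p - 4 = (p + 1)*(p^2 - 3*p - 4) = (p + 1)^2*(p - 4)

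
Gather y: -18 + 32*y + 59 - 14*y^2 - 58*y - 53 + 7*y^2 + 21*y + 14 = -7*y^2 - 5*y + 2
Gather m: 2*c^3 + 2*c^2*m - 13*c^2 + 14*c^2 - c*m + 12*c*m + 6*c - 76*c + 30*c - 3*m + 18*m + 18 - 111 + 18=2*c^3 + c^2 - 40*c + m*(2*c^2 + 11*c + 15) - 75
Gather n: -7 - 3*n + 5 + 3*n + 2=0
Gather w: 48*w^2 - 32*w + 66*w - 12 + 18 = 48*w^2 + 34*w + 6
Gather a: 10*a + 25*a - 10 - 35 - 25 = 35*a - 70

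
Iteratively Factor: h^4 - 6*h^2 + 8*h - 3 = (h - 1)*(h^3 + h^2 - 5*h + 3) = (h - 1)^2*(h^2 + 2*h - 3) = (h - 1)^2*(h + 3)*(h - 1)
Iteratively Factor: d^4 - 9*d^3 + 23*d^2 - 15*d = (d - 1)*(d^3 - 8*d^2 + 15*d) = d*(d - 1)*(d^2 - 8*d + 15) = d*(d - 3)*(d - 1)*(d - 5)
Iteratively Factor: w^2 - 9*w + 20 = (w - 5)*(w - 4)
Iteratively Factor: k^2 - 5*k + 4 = (k - 4)*(k - 1)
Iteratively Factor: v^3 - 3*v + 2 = (v - 1)*(v^2 + v - 2) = (v - 1)*(v + 2)*(v - 1)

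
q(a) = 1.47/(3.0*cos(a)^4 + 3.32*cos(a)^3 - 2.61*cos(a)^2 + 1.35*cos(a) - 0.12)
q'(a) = 1.47*(12.0*sin(a)*cos(a)^3 + 9.96*sin(a)*cos(a)^2 - 5.22*sin(a)*cos(a) + 1.35*sin(a))/(3.0*cos(a)^4 + 3.32*cos(a)^3 - 2.61*cos(a)^2 + 1.35*cos(a) - 0.12)^2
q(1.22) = 6.93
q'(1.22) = 37.36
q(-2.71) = -0.37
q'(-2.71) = -0.21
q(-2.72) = -0.37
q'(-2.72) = -0.20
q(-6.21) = 0.30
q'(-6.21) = 0.08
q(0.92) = 1.67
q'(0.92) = 6.78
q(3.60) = -0.38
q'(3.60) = -0.23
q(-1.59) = -10.01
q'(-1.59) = -99.00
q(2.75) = -0.36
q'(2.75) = 0.18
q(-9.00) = -0.37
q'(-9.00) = -0.20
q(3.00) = -0.34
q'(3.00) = 0.05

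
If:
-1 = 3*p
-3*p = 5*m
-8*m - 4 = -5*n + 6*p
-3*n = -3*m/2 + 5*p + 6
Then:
No Solution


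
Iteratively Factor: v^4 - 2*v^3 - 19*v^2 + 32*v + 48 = (v + 1)*(v^3 - 3*v^2 - 16*v + 48) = (v - 4)*(v + 1)*(v^2 + v - 12) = (v - 4)*(v - 3)*(v + 1)*(v + 4)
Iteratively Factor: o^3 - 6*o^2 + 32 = (o - 4)*(o^2 - 2*o - 8) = (o - 4)^2*(o + 2)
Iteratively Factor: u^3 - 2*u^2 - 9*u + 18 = (u - 3)*(u^2 + u - 6) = (u - 3)*(u + 3)*(u - 2)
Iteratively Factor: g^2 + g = (g + 1)*(g)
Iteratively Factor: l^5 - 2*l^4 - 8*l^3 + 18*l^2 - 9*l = (l)*(l^4 - 2*l^3 - 8*l^2 + 18*l - 9) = l*(l + 3)*(l^3 - 5*l^2 + 7*l - 3) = l*(l - 1)*(l + 3)*(l^2 - 4*l + 3) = l*(l - 3)*(l - 1)*(l + 3)*(l - 1)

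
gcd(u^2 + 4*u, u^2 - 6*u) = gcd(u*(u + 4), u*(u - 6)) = u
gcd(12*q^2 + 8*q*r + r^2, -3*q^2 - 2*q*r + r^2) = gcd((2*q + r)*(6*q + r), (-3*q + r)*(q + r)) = 1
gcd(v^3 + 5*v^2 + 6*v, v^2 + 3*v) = v^2 + 3*v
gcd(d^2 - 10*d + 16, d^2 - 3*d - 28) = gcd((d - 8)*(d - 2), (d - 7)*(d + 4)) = 1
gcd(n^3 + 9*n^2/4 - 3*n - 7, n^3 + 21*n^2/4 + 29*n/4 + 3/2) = n + 2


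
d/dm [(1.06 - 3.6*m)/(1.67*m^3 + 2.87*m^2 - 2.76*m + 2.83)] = (12.024*m^3 + 5.0214*m^2 - 6.0844*m - 7.2624)/(2.7889*m^6 + 9.5858*m^5 - 0.981499999999999*m^4 - 6.3902*m^3 + 23.8618*m^2 - 15.6216*m + 8.0089)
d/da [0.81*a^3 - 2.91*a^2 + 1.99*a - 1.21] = 2.43*a^2 - 5.82*a + 1.99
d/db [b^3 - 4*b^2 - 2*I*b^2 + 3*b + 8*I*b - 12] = 3*b^2 - 8*b - 4*I*b + 3 + 8*I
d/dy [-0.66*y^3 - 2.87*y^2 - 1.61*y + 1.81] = -1.98*y^2 - 5.74*y - 1.61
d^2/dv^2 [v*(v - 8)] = 2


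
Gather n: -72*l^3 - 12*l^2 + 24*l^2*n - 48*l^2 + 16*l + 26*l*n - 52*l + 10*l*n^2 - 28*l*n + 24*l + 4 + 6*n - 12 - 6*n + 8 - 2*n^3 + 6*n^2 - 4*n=-72*l^3 - 60*l^2 - 12*l - 2*n^3 + n^2*(10*l + 6) + n*(24*l^2 - 2*l - 4)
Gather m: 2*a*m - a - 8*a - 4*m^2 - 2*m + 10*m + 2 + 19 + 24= -9*a - 4*m^2 + m*(2*a + 8) + 45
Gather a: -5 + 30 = 25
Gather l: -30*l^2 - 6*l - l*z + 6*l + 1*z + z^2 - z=-30*l^2 - l*z + z^2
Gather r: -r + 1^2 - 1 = -r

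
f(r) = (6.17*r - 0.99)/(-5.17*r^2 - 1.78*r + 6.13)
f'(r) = (6.17*r - 0.99)*(10.34*r + 1.78)/(-5.17*r^2 - 1.78*r + 6.13)^2 + 6.17/(-5.17*r^2 - 1.78*r + 6.13) = (31.8989*r^2 - 10.2366*r + 36.0599)/(26.7289*r^4 + 18.4052*r^3 - 60.2158*r^2 - 21.8228*r + 37.5769)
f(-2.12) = 1.06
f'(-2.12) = 1.13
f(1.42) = -1.14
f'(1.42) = 1.84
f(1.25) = -1.61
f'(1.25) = 4.20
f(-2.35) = 0.85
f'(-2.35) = 0.71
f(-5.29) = 0.26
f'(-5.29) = 0.06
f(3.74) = -0.30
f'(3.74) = 0.08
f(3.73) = -0.30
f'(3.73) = 0.08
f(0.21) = 0.06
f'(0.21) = 1.16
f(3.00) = -0.38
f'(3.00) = 0.14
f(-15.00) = 0.08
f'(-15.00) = 0.01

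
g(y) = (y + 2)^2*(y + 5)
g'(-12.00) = 240.00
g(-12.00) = -700.00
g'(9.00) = 429.00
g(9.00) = 1694.00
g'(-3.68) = -1.61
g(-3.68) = 3.73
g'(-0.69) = 13.01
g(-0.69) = 7.40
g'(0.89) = 42.40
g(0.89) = 49.19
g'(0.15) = 26.77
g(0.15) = 23.81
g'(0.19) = 27.53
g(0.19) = 24.89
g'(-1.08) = 8.06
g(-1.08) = 3.32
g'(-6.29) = 29.47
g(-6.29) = -23.74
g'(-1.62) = 2.71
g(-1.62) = 0.49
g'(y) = (y + 2)^2 + (y + 5)*(2*y + 4)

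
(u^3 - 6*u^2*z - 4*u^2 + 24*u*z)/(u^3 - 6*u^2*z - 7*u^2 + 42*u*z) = (u - 4)/(u - 7)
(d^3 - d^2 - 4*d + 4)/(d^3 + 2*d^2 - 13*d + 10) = (d + 2)/(d + 5)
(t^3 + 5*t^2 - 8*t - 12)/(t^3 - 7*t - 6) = (t^2 + 4*t - 12)/(t^2 - t - 6)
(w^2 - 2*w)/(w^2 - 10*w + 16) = w/(w - 8)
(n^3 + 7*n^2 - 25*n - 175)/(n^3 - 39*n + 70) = (n + 5)/(n - 2)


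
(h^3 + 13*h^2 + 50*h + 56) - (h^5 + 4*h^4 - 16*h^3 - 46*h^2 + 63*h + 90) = -h^5 - 4*h^4 + 17*h^3 + 59*h^2 - 13*h - 34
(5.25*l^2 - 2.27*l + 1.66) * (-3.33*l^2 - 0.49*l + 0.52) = -17.4825*l^4 + 4.9866*l^3 - 1.6855*l^2 - 1.9938*l + 0.8632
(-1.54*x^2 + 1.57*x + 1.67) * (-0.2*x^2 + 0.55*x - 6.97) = 0.308*x^4 - 1.161*x^3 + 11.2633*x^2 - 10.0244*x - 11.6399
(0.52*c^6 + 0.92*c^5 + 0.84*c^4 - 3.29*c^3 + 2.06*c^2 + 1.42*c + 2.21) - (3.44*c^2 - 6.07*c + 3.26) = 0.52*c^6 + 0.92*c^5 + 0.84*c^4 - 3.29*c^3 - 1.38*c^2 + 7.49*c - 1.05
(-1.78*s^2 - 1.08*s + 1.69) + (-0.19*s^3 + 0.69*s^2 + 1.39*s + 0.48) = -0.19*s^3 - 1.09*s^2 + 0.31*s + 2.17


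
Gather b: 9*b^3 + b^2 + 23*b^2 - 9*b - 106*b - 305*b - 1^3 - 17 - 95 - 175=9*b^3 + 24*b^2 - 420*b - 288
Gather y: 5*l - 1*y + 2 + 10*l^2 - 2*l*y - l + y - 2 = 10*l^2 - 2*l*y + 4*l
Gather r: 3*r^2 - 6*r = 3*r^2 - 6*r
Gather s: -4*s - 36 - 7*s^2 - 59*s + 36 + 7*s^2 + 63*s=0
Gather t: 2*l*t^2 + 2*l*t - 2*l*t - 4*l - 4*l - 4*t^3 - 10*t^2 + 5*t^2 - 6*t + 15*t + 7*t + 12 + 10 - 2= -8*l - 4*t^3 + t^2*(2*l - 5) + 16*t + 20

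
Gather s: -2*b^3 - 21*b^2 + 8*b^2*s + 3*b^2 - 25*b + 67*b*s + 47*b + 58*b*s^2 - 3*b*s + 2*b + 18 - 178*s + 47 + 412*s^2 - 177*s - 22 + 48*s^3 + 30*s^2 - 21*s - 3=-2*b^3 - 18*b^2 + 24*b + 48*s^3 + s^2*(58*b + 442) + s*(8*b^2 + 64*b - 376) + 40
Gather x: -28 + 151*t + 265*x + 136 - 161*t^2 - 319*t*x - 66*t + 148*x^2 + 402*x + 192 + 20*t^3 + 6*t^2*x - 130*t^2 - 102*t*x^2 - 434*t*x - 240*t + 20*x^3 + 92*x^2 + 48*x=20*t^3 - 291*t^2 - 155*t + 20*x^3 + x^2*(240 - 102*t) + x*(6*t^2 - 753*t + 715) + 300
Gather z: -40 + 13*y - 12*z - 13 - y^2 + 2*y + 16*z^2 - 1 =-y^2 + 15*y + 16*z^2 - 12*z - 54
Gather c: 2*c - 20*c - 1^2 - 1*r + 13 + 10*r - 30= -18*c + 9*r - 18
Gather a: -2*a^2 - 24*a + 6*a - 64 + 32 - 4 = -2*a^2 - 18*a - 36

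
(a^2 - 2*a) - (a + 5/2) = a^2 - 3*a - 5/2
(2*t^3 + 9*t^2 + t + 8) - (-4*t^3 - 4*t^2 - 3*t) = 6*t^3 + 13*t^2 + 4*t + 8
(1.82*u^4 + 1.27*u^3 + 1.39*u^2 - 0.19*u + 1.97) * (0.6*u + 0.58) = 1.092*u^5 + 1.8176*u^4 + 1.5706*u^3 + 0.6922*u^2 + 1.0718*u + 1.1426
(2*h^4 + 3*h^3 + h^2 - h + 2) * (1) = 2*h^4 + 3*h^3 + h^2 - h + 2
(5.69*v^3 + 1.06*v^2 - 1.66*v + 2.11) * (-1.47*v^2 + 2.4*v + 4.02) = -8.3643*v^5 + 12.0978*v^4 + 27.858*v^3 - 2.8245*v^2 - 1.6092*v + 8.4822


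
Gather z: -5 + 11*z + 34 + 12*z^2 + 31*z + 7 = 12*z^2 + 42*z + 36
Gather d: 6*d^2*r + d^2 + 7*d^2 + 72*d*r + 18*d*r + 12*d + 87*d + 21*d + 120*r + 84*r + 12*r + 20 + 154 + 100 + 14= d^2*(6*r + 8) + d*(90*r + 120) + 216*r + 288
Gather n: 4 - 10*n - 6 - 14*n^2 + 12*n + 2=-14*n^2 + 2*n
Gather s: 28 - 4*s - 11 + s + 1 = 18 - 3*s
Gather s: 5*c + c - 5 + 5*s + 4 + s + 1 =6*c + 6*s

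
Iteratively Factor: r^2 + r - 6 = (r - 2)*(r + 3)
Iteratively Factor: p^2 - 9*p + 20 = (p - 4)*(p - 5)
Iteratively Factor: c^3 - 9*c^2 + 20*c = (c)*(c^2 - 9*c + 20) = c*(c - 5)*(c - 4)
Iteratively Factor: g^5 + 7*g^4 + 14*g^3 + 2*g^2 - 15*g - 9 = (g + 1)*(g^4 + 6*g^3 + 8*g^2 - 6*g - 9) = (g - 1)*(g + 1)*(g^3 + 7*g^2 + 15*g + 9) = (g - 1)*(g + 1)^2*(g^2 + 6*g + 9) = (g - 1)*(g + 1)^2*(g + 3)*(g + 3)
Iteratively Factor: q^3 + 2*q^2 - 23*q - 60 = (q + 3)*(q^2 - q - 20) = (q - 5)*(q + 3)*(q + 4)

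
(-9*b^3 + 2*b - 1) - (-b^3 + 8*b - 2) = -8*b^3 - 6*b + 1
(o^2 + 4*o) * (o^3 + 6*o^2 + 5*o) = o^5 + 10*o^4 + 29*o^3 + 20*o^2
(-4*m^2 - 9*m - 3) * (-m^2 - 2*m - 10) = 4*m^4 + 17*m^3 + 61*m^2 + 96*m + 30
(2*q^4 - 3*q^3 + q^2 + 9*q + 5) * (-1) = -2*q^4 + 3*q^3 - q^2 - 9*q - 5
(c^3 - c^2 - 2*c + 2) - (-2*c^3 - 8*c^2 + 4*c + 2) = 3*c^3 + 7*c^2 - 6*c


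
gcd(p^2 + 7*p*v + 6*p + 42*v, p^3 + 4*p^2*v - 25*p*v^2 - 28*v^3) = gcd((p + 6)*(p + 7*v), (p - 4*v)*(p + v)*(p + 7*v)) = p + 7*v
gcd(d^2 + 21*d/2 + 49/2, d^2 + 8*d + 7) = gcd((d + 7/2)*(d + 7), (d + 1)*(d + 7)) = d + 7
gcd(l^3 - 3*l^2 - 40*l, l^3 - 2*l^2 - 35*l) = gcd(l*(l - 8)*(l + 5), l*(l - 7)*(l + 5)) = l^2 + 5*l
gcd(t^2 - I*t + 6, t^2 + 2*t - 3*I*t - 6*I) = t - 3*I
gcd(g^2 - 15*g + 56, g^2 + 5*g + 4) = 1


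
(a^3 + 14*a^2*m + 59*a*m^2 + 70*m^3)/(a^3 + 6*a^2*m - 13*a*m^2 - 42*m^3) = (a + 5*m)/(a - 3*m)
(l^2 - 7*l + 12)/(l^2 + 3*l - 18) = (l - 4)/(l + 6)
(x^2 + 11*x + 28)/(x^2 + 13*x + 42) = (x + 4)/(x + 6)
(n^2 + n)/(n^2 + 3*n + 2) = n/(n + 2)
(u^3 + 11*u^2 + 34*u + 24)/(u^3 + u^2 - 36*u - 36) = (u + 4)/(u - 6)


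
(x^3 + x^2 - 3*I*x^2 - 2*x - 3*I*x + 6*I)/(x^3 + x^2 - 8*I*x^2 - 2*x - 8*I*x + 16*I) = (x - 3*I)/(x - 8*I)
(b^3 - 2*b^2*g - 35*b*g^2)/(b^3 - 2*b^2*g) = (b^2 - 2*b*g - 35*g^2)/(b*(b - 2*g))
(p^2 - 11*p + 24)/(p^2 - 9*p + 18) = (p - 8)/(p - 6)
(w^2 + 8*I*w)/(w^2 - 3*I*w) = (w + 8*I)/(w - 3*I)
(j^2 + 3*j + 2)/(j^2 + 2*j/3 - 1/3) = 3*(j + 2)/(3*j - 1)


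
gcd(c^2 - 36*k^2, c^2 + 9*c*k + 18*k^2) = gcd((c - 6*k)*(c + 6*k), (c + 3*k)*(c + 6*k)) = c + 6*k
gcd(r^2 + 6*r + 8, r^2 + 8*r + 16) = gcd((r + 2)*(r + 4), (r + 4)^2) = r + 4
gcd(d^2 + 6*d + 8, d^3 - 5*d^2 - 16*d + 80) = d + 4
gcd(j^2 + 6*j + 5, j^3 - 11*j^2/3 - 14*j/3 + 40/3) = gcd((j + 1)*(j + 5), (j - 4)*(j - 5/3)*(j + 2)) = 1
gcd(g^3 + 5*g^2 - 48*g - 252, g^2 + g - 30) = g + 6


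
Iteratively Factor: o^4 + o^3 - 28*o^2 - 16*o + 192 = (o - 4)*(o^3 + 5*o^2 - 8*o - 48) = (o - 4)*(o - 3)*(o^2 + 8*o + 16) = (o - 4)*(o - 3)*(o + 4)*(o + 4)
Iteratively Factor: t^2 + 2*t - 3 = (t + 3)*(t - 1)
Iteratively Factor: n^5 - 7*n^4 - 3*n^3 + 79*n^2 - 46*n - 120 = (n + 3)*(n^4 - 10*n^3 + 27*n^2 - 2*n - 40) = (n - 5)*(n + 3)*(n^3 - 5*n^2 + 2*n + 8) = (n - 5)*(n + 1)*(n + 3)*(n^2 - 6*n + 8) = (n - 5)*(n - 2)*(n + 1)*(n + 3)*(n - 4)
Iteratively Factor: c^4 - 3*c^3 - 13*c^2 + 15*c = (c)*(c^3 - 3*c^2 - 13*c + 15) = c*(c - 1)*(c^2 - 2*c - 15) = c*(c - 1)*(c + 3)*(c - 5)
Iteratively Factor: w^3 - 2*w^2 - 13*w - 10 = (w + 1)*(w^2 - 3*w - 10) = (w - 5)*(w + 1)*(w + 2)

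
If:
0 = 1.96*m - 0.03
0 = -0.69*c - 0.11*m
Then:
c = -0.00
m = 0.02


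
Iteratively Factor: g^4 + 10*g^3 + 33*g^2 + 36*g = (g + 4)*(g^3 + 6*g^2 + 9*g) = (g + 3)*(g + 4)*(g^2 + 3*g) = g*(g + 3)*(g + 4)*(g + 3)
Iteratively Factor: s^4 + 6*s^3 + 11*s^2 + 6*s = (s + 2)*(s^3 + 4*s^2 + 3*s) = (s + 1)*(s + 2)*(s^2 + 3*s) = (s + 1)*(s + 2)*(s + 3)*(s)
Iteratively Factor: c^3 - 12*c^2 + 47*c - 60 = (c - 3)*(c^2 - 9*c + 20) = (c - 5)*(c - 3)*(c - 4)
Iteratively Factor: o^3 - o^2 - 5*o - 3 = (o + 1)*(o^2 - 2*o - 3) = (o - 3)*(o + 1)*(o + 1)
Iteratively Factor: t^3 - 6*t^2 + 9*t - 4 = (t - 4)*(t^2 - 2*t + 1) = (t - 4)*(t - 1)*(t - 1)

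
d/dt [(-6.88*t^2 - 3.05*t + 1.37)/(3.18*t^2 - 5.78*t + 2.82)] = (49.4654*t^2 - 47.5164*t - 0.682399999999999)/(10.1124*t^4 - 36.7608*t^3 + 51.3436*t^2 - 32.5992*t + 7.9524)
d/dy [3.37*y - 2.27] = 3.37000000000000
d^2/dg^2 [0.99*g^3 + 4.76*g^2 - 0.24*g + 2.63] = 5.94*g + 9.52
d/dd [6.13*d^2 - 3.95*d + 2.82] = 12.26*d - 3.95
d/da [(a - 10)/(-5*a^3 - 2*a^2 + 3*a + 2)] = 2*(5*a^3 - 74*a^2 - 20*a + 16)/(25*a^6 + 20*a^5 - 26*a^4 - 32*a^3 + a^2 + 12*a + 4)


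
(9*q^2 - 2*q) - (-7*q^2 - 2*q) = 16*q^2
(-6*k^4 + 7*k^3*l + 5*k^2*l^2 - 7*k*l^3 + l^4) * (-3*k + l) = 18*k^5 - 27*k^4*l - 8*k^3*l^2 + 26*k^2*l^3 - 10*k*l^4 + l^5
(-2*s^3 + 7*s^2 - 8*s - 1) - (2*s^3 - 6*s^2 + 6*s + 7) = -4*s^3 + 13*s^2 - 14*s - 8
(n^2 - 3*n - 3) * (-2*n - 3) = -2*n^3 + 3*n^2 + 15*n + 9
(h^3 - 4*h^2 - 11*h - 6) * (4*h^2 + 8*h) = 4*h^5 - 8*h^4 - 76*h^3 - 112*h^2 - 48*h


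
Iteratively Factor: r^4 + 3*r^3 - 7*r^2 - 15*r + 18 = (r + 3)*(r^3 - 7*r + 6) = (r - 2)*(r + 3)*(r^2 + 2*r - 3) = (r - 2)*(r + 3)^2*(r - 1)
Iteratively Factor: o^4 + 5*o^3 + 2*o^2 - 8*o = (o + 4)*(o^3 + o^2 - 2*o) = (o + 2)*(o + 4)*(o^2 - o) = o*(o + 2)*(o + 4)*(o - 1)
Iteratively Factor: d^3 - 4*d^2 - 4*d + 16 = (d - 4)*(d^2 - 4) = (d - 4)*(d + 2)*(d - 2)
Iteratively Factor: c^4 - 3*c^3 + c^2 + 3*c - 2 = (c - 1)*(c^3 - 2*c^2 - c + 2) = (c - 2)*(c - 1)*(c^2 - 1) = (c - 2)*(c - 1)^2*(c + 1)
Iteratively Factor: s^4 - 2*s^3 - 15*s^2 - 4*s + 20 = (s - 1)*(s^3 - s^2 - 16*s - 20) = (s - 5)*(s - 1)*(s^2 + 4*s + 4) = (s - 5)*(s - 1)*(s + 2)*(s + 2)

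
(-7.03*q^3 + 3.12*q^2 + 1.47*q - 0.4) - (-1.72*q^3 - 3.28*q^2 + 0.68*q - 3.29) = -5.31*q^3 + 6.4*q^2 + 0.79*q + 2.89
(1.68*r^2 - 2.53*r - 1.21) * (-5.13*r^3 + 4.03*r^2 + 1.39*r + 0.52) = -8.6184*r^5 + 19.7493*r^4 - 1.6534*r^3 - 7.5194*r^2 - 2.9975*r - 0.6292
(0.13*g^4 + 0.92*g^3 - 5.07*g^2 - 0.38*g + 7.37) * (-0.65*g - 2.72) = -0.0845*g^5 - 0.9516*g^4 + 0.7931*g^3 + 14.0374*g^2 - 3.7569*g - 20.0464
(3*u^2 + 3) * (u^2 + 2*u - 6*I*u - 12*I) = 3*u^4 + 6*u^3 - 18*I*u^3 + 3*u^2 - 36*I*u^2 + 6*u - 18*I*u - 36*I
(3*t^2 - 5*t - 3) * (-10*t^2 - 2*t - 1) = -30*t^4 + 44*t^3 + 37*t^2 + 11*t + 3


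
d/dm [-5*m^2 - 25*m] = -10*m - 25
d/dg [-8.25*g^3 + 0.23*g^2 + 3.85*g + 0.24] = -24.75*g^2 + 0.46*g + 3.85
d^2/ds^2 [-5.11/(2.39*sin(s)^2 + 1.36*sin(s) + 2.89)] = (116.755324*sin(s)^4 + 49.828632*sin(s)^3 - 306.862654*sin(s)^2 - 119.741608*sin(s) + 51.68765)/(2.39*sin(s)^2 + 1.36*sin(s) + 2.89)^3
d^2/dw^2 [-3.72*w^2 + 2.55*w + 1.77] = -7.44000000000000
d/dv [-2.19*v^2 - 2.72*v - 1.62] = -4.38*v - 2.72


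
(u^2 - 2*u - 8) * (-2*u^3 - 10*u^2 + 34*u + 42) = -2*u^5 - 6*u^4 + 70*u^3 + 54*u^2 - 356*u - 336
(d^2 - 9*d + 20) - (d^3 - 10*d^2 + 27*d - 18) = -d^3 + 11*d^2 - 36*d + 38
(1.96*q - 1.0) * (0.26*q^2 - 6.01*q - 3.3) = 0.5096*q^3 - 12.0396*q^2 - 0.458*q + 3.3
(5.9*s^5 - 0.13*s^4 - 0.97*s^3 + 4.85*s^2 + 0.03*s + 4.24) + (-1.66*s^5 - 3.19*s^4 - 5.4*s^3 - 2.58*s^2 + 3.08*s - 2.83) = 4.24*s^5 - 3.32*s^4 - 6.37*s^3 + 2.27*s^2 + 3.11*s + 1.41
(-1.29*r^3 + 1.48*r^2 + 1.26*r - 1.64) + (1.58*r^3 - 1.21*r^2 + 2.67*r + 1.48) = 0.29*r^3 + 0.27*r^2 + 3.93*r - 0.16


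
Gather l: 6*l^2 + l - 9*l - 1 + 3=6*l^2 - 8*l + 2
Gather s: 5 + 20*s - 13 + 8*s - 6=28*s - 14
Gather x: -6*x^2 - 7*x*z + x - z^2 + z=-6*x^2 + x*(1 - 7*z) - z^2 + z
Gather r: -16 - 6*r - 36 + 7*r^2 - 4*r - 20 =7*r^2 - 10*r - 72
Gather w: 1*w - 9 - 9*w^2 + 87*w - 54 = -9*w^2 + 88*w - 63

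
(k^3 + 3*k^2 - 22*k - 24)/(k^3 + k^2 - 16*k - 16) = (k + 6)/(k + 4)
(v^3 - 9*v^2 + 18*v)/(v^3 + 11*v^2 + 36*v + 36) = v*(v^2 - 9*v + 18)/(v^3 + 11*v^2 + 36*v + 36)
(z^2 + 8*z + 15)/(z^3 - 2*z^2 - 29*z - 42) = (z + 5)/(z^2 - 5*z - 14)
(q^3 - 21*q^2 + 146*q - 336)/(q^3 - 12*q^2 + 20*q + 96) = (q - 7)/(q + 2)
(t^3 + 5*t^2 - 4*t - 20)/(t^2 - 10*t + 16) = (t^2 + 7*t + 10)/(t - 8)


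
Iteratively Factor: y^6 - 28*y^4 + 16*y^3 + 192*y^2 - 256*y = (y - 4)*(y^5 + 4*y^4 - 12*y^3 - 32*y^2 + 64*y) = (y - 4)*(y + 4)*(y^4 - 12*y^2 + 16*y) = y*(y - 4)*(y + 4)*(y^3 - 12*y + 16) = y*(y - 4)*(y + 4)^2*(y^2 - 4*y + 4) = y*(y - 4)*(y - 2)*(y + 4)^2*(y - 2)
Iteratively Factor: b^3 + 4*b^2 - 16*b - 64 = (b + 4)*(b^2 - 16) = (b - 4)*(b + 4)*(b + 4)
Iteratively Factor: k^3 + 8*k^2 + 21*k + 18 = (k + 3)*(k^2 + 5*k + 6) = (k + 3)^2*(k + 2)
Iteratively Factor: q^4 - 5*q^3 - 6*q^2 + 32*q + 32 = (q + 2)*(q^3 - 7*q^2 + 8*q + 16) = (q + 1)*(q + 2)*(q^2 - 8*q + 16) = (q - 4)*(q + 1)*(q + 2)*(q - 4)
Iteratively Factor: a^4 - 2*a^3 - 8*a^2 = (a)*(a^3 - 2*a^2 - 8*a) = a*(a + 2)*(a^2 - 4*a) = a^2*(a + 2)*(a - 4)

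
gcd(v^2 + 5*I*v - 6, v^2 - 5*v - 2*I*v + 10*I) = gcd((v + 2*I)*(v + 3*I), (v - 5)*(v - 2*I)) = 1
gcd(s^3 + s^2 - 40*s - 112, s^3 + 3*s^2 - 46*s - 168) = s^2 - 3*s - 28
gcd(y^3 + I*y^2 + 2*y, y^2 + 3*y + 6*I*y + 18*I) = 1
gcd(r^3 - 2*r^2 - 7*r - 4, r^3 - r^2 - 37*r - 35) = r + 1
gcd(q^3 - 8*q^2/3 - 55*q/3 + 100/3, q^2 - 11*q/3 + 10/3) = q - 5/3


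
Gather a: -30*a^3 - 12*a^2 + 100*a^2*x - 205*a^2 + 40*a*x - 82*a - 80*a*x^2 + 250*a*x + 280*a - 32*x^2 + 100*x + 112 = -30*a^3 + a^2*(100*x - 217) + a*(-80*x^2 + 290*x + 198) - 32*x^2 + 100*x + 112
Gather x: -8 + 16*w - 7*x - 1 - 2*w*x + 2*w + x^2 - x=18*w + x^2 + x*(-2*w - 8) - 9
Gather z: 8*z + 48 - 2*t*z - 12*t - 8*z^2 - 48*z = -12*t - 8*z^2 + z*(-2*t - 40) + 48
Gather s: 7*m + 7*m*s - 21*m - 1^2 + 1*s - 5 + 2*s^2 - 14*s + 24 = -14*m + 2*s^2 + s*(7*m - 13) + 18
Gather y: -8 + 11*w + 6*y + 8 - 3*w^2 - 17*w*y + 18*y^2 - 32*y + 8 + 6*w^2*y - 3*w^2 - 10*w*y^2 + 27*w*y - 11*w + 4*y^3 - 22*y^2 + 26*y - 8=-6*w^2 + 4*y^3 + y^2*(-10*w - 4) + y*(6*w^2 + 10*w)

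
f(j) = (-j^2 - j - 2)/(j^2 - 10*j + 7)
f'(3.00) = 0.21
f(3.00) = 1.00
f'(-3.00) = 0.05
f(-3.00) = -0.17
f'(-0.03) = -0.50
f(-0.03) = -0.27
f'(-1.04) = -0.01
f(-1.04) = -0.11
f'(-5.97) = 0.04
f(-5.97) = -0.31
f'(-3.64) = 0.05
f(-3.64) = -0.20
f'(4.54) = 0.49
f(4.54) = 1.53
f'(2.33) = 0.08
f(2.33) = 0.90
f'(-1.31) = 0.01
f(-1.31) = -0.11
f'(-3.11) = 0.05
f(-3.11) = -0.18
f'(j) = (10 - 2*j)*(-j^2 - j - 2)/(j^2 - 10*j + 7)^2 + (-2*j - 1)/(j^2 - 10*j + 7)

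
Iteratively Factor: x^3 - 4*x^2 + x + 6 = (x - 3)*(x^2 - x - 2) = (x - 3)*(x - 2)*(x + 1)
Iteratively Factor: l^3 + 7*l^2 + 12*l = (l + 3)*(l^2 + 4*l) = (l + 3)*(l + 4)*(l)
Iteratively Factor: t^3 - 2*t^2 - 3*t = (t - 3)*(t^2 + t) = (t - 3)*(t + 1)*(t)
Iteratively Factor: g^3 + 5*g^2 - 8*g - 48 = (g + 4)*(g^2 + g - 12) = (g + 4)^2*(g - 3)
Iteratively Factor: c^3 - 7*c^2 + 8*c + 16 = (c - 4)*(c^2 - 3*c - 4) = (c - 4)*(c + 1)*(c - 4)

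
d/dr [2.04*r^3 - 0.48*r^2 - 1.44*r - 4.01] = 6.12*r^2 - 0.96*r - 1.44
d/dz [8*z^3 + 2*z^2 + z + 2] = 24*z^2 + 4*z + 1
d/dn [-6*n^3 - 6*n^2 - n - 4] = -18*n^2 - 12*n - 1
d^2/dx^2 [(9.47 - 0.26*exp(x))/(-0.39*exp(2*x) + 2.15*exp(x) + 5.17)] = (0.039546*exp(4*x) - 5.543538*exp(3*x) + 26.967213*exp(2*x) - 123.042549*exp(x) + 112.213299)*exp(x)/(0.059319*exp(6*x) - 0.981045*exp(5*x) + 3.049254*exp(4*x) + 16.071895*exp(3*x) - 40.422162*exp(2*x) - 172.401405*exp(x) - 138.188413)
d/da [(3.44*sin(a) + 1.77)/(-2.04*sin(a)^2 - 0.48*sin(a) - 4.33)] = (7.0176*sin(a)^2 + 7.2216*sin(a) - 14.0456)*cos(a)/(4.1616*sin(a)^4 + 1.9584*sin(a)^3 + 17.8968*sin(a)^2 + 4.1568*sin(a) + 18.7489)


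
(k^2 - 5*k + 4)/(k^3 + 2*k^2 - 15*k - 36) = (k - 1)/(k^2 + 6*k + 9)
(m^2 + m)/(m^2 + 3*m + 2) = m/(m + 2)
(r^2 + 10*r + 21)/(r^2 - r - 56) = (r + 3)/(r - 8)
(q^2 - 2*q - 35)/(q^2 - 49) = (q + 5)/(q + 7)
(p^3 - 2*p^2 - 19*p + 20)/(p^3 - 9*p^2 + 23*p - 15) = (p + 4)/(p - 3)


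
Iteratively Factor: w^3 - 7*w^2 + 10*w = (w)*(w^2 - 7*w + 10) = w*(w - 5)*(w - 2)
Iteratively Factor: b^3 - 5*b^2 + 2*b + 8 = (b - 4)*(b^2 - b - 2) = (b - 4)*(b - 2)*(b + 1)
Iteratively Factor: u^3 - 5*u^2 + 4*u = (u)*(u^2 - 5*u + 4) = u*(u - 4)*(u - 1)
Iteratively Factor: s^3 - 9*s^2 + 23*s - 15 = (s - 3)*(s^2 - 6*s + 5) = (s - 3)*(s - 1)*(s - 5)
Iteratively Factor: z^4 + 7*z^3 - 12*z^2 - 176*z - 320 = (z + 4)*(z^3 + 3*z^2 - 24*z - 80) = (z - 5)*(z + 4)*(z^2 + 8*z + 16) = (z - 5)*(z + 4)^2*(z + 4)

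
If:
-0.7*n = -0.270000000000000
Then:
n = 0.39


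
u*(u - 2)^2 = u^3 - 4*u^2 + 4*u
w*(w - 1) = w^2 - w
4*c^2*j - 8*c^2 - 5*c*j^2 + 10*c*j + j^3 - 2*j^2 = (-4*c + j)*(-c + j)*(j - 2)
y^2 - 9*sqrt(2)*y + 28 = (y - 7*sqrt(2))*(y - 2*sqrt(2))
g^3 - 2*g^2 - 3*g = g*(g - 3)*(g + 1)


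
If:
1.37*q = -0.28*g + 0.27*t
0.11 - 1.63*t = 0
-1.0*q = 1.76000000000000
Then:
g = 8.68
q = -1.76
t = 0.07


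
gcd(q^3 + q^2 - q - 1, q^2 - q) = q - 1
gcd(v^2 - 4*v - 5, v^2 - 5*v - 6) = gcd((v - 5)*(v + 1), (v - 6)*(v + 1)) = v + 1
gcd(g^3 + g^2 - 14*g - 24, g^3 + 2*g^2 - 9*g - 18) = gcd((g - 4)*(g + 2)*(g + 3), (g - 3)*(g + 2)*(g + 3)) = g^2 + 5*g + 6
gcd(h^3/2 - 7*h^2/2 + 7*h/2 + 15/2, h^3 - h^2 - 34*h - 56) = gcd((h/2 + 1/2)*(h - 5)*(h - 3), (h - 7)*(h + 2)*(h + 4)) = 1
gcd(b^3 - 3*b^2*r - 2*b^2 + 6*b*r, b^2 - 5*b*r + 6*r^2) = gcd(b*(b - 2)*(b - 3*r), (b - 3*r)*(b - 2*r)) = -b + 3*r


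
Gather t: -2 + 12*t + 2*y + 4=12*t + 2*y + 2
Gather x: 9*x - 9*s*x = x*(9 - 9*s)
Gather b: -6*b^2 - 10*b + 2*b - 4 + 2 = -6*b^2 - 8*b - 2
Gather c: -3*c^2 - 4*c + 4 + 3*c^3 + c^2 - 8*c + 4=3*c^3 - 2*c^2 - 12*c + 8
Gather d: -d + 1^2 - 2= -d - 1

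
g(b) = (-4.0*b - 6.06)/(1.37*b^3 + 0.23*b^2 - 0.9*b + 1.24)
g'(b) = (-4.0*b - 6.06)*(-4.11*b^2 - 0.46*b + 0.9)/(1.37*b^3 + 0.23*b^2 - 0.9*b + 1.24)^2 - 4.0/(1.37*b^3 + 0.23*b^2 - 0.9*b + 1.24)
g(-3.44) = -0.16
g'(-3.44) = -0.07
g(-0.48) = -2.63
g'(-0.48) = -2.83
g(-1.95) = -0.28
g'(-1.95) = 0.03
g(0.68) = -7.54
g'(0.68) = 5.06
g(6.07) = -0.10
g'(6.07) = 0.04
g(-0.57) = -2.40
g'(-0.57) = -2.28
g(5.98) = -0.10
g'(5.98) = 0.04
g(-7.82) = -0.04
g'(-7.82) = -0.01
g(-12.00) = -0.02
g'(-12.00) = -0.00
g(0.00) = -4.89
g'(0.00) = -6.77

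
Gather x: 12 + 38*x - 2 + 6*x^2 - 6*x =6*x^2 + 32*x + 10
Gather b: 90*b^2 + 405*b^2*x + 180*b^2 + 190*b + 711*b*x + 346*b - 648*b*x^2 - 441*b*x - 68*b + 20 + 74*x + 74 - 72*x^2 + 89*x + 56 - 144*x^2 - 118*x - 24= b^2*(405*x + 270) + b*(-648*x^2 + 270*x + 468) - 216*x^2 + 45*x + 126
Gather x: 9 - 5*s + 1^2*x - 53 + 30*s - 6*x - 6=25*s - 5*x - 50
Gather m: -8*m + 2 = 2 - 8*m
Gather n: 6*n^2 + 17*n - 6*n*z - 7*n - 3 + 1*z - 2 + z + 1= 6*n^2 + n*(10 - 6*z) + 2*z - 4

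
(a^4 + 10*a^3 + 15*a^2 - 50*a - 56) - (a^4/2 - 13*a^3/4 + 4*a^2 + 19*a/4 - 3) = a^4/2 + 53*a^3/4 + 11*a^2 - 219*a/4 - 53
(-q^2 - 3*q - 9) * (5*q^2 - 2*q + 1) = -5*q^4 - 13*q^3 - 40*q^2 + 15*q - 9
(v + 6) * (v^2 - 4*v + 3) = v^3 + 2*v^2 - 21*v + 18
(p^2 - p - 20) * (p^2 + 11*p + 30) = p^4 + 10*p^3 - p^2 - 250*p - 600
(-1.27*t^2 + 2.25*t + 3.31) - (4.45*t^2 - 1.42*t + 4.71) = -5.72*t^2 + 3.67*t - 1.4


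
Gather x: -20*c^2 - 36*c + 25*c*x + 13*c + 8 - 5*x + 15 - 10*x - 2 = -20*c^2 - 23*c + x*(25*c - 15) + 21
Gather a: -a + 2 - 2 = -a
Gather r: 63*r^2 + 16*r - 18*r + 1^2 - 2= 63*r^2 - 2*r - 1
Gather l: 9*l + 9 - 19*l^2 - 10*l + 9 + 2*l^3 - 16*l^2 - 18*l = 2*l^3 - 35*l^2 - 19*l + 18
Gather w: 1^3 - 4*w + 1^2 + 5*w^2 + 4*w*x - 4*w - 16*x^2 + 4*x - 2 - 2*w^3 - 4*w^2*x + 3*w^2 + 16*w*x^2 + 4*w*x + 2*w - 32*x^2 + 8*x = -2*w^3 + w^2*(8 - 4*x) + w*(16*x^2 + 8*x - 6) - 48*x^2 + 12*x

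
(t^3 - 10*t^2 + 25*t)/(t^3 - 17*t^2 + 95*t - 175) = t/(t - 7)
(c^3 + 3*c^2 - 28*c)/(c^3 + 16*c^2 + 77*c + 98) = c*(c - 4)/(c^2 + 9*c + 14)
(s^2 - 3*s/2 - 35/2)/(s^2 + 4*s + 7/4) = 2*(s - 5)/(2*s + 1)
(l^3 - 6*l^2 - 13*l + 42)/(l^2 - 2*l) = l - 4 - 21/l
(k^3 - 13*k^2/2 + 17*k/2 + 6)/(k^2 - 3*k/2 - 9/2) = (2*k^2 - 7*k - 4)/(2*k + 3)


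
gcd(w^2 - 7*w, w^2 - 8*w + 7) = w - 7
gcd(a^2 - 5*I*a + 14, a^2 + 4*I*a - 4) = a + 2*I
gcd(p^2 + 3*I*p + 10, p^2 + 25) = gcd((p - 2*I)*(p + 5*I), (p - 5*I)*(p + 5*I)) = p + 5*I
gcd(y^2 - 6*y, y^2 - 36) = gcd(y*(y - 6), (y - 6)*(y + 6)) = y - 6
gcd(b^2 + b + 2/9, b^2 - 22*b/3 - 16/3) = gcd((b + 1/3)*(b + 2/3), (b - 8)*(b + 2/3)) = b + 2/3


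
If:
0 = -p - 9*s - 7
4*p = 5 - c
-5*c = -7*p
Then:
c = 35/27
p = 25/27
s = -214/243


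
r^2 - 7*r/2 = r*(r - 7/2)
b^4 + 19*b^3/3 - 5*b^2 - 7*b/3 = b*(b - 1)*(b + 1/3)*(b + 7)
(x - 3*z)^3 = x^3 - 9*x^2*z + 27*x*z^2 - 27*z^3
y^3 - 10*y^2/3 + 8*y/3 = y*(y - 2)*(y - 4/3)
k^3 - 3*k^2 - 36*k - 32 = (k - 8)*(k + 1)*(k + 4)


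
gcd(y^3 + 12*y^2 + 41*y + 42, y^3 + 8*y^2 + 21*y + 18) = y^2 + 5*y + 6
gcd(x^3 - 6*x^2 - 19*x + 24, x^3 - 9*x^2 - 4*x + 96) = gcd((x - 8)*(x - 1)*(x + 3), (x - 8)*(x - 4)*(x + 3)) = x^2 - 5*x - 24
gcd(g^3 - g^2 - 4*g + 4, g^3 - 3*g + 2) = g^2 + g - 2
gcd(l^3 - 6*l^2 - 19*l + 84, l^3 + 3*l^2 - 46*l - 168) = l^2 - 3*l - 28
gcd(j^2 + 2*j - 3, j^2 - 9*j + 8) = j - 1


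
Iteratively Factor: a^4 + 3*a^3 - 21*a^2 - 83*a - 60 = (a + 3)*(a^3 - 21*a - 20) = (a + 1)*(a + 3)*(a^2 - a - 20) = (a + 1)*(a + 3)*(a + 4)*(a - 5)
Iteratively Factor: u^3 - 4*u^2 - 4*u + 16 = (u - 2)*(u^2 - 2*u - 8) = (u - 4)*(u - 2)*(u + 2)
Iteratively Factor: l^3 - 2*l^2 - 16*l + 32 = (l - 2)*(l^2 - 16) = (l - 2)*(l + 4)*(l - 4)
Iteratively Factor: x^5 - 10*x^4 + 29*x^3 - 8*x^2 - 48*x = (x)*(x^4 - 10*x^3 + 29*x^2 - 8*x - 48) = x*(x - 4)*(x^3 - 6*x^2 + 5*x + 12) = x*(x - 4)*(x - 3)*(x^2 - 3*x - 4) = x*(x - 4)^2*(x - 3)*(x + 1)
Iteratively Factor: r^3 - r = (r + 1)*(r^2 - r) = r*(r + 1)*(r - 1)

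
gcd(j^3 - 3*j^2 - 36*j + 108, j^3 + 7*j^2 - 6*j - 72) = j^2 + 3*j - 18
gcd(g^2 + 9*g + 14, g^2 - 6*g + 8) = 1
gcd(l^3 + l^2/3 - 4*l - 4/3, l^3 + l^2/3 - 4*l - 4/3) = l^3 + l^2/3 - 4*l - 4/3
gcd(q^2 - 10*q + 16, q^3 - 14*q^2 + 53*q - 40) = q - 8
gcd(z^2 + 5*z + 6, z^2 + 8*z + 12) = z + 2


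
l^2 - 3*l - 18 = (l - 6)*(l + 3)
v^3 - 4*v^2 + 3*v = v*(v - 3)*(v - 1)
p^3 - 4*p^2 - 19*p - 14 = (p - 7)*(p + 1)*(p + 2)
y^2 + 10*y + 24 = (y + 4)*(y + 6)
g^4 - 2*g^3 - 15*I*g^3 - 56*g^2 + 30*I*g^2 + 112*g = g*(g - 2)*(g - 8*I)*(g - 7*I)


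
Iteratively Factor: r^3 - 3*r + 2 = (r - 1)*(r^2 + r - 2) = (r - 1)^2*(r + 2)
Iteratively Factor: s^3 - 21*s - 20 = (s + 1)*(s^2 - s - 20) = (s + 1)*(s + 4)*(s - 5)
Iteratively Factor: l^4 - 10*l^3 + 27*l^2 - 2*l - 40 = (l - 5)*(l^3 - 5*l^2 + 2*l + 8) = (l - 5)*(l - 2)*(l^2 - 3*l - 4) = (l - 5)*(l - 4)*(l - 2)*(l + 1)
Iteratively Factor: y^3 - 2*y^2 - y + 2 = (y - 2)*(y^2 - 1) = (y - 2)*(y - 1)*(y + 1)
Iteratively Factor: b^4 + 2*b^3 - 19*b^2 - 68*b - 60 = (b - 5)*(b^3 + 7*b^2 + 16*b + 12) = (b - 5)*(b + 2)*(b^2 + 5*b + 6) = (b - 5)*(b + 2)*(b + 3)*(b + 2)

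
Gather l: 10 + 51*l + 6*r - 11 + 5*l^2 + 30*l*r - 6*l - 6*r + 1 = 5*l^2 + l*(30*r + 45)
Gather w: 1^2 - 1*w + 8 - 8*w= 9 - 9*w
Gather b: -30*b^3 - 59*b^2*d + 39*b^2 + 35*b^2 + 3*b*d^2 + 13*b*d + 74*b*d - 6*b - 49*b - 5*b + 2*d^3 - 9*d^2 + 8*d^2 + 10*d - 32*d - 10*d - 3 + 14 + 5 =-30*b^3 + b^2*(74 - 59*d) + b*(3*d^2 + 87*d - 60) + 2*d^3 - d^2 - 32*d + 16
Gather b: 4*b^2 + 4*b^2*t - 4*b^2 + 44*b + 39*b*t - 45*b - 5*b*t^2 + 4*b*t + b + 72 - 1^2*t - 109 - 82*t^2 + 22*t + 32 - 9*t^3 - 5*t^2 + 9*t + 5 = 4*b^2*t + b*(-5*t^2 + 43*t) - 9*t^3 - 87*t^2 + 30*t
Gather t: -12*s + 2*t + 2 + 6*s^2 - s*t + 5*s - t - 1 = 6*s^2 - 7*s + t*(1 - s) + 1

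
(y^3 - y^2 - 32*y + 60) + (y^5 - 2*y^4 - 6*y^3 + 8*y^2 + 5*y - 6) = y^5 - 2*y^4 - 5*y^3 + 7*y^2 - 27*y + 54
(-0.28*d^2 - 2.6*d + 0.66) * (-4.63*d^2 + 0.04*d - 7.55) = 1.2964*d^4 + 12.0268*d^3 - 1.0458*d^2 + 19.6564*d - 4.983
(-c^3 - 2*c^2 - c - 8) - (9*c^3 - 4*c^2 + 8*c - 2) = -10*c^3 + 2*c^2 - 9*c - 6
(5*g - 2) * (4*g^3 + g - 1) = 20*g^4 - 8*g^3 + 5*g^2 - 7*g + 2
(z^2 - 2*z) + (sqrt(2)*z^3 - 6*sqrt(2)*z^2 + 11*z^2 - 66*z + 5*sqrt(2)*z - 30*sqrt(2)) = sqrt(2)*z^3 - 6*sqrt(2)*z^2 + 12*z^2 - 68*z + 5*sqrt(2)*z - 30*sqrt(2)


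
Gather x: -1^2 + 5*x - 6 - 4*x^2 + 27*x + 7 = -4*x^2 + 32*x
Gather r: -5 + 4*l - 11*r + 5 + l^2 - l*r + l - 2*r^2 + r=l^2 + 5*l - 2*r^2 + r*(-l - 10)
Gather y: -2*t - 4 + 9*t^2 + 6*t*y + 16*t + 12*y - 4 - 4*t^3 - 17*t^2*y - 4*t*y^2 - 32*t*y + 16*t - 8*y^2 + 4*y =-4*t^3 + 9*t^2 + 30*t + y^2*(-4*t - 8) + y*(-17*t^2 - 26*t + 16) - 8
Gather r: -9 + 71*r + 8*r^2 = 8*r^2 + 71*r - 9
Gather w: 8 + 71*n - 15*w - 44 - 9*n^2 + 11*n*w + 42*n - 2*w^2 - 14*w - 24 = -9*n^2 + 113*n - 2*w^2 + w*(11*n - 29) - 60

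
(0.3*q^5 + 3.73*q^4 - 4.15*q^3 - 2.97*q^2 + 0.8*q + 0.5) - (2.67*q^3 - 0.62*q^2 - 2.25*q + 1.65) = 0.3*q^5 + 3.73*q^4 - 6.82*q^3 - 2.35*q^2 + 3.05*q - 1.15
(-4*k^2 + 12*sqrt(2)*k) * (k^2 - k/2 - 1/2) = -4*k^4 + 2*k^3 + 12*sqrt(2)*k^3 - 6*sqrt(2)*k^2 + 2*k^2 - 6*sqrt(2)*k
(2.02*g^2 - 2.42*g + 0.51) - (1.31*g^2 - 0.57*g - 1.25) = 0.71*g^2 - 1.85*g + 1.76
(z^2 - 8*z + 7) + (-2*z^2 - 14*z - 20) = -z^2 - 22*z - 13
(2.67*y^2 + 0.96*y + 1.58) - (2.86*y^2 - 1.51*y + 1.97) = -0.19*y^2 + 2.47*y - 0.39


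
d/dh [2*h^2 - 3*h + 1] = 4*h - 3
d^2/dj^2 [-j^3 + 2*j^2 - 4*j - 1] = 4 - 6*j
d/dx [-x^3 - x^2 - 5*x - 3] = -3*x^2 - 2*x - 5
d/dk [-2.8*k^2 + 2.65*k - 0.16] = 2.65 - 5.6*k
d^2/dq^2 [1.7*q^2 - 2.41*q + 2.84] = 3.40000000000000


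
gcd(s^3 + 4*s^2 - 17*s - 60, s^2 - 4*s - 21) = s + 3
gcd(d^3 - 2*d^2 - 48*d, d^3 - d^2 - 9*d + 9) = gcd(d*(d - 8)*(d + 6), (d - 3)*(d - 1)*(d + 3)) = 1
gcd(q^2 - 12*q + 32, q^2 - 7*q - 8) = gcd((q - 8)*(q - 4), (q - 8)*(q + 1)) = q - 8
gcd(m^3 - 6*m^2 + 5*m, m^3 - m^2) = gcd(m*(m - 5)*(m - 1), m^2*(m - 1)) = m^2 - m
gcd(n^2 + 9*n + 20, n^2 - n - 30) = n + 5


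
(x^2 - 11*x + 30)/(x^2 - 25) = (x - 6)/(x + 5)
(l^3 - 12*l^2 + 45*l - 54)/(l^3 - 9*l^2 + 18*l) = (l - 3)/l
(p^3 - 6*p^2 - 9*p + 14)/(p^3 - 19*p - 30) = (p^2 - 8*p + 7)/(p^2 - 2*p - 15)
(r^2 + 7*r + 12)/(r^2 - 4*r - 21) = (r + 4)/(r - 7)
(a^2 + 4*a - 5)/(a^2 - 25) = (a - 1)/(a - 5)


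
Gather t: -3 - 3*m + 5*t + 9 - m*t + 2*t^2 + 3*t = -3*m + 2*t^2 + t*(8 - m) + 6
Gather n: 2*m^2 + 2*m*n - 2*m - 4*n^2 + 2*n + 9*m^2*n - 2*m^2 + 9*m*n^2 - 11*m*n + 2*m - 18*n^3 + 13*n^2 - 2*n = -18*n^3 + n^2*(9*m + 9) + n*(9*m^2 - 9*m)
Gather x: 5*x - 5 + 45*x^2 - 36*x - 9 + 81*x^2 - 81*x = 126*x^2 - 112*x - 14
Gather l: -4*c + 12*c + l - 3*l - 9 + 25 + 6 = 8*c - 2*l + 22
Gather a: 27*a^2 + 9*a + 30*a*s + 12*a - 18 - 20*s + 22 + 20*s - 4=27*a^2 + a*(30*s + 21)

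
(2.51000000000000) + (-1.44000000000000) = 1.07000000000000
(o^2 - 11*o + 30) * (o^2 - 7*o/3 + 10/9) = o^4 - 40*o^3/3 + 511*o^2/9 - 740*o/9 + 100/3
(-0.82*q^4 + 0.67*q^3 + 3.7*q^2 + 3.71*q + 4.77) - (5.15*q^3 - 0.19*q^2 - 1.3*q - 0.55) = -0.82*q^4 - 4.48*q^3 + 3.89*q^2 + 5.01*q + 5.32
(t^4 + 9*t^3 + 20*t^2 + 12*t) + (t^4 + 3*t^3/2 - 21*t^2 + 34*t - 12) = 2*t^4 + 21*t^3/2 - t^2 + 46*t - 12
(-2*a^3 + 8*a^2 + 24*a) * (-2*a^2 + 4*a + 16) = 4*a^5 - 24*a^4 - 48*a^3 + 224*a^2 + 384*a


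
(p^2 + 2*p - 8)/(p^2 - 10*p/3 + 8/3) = 3*(p + 4)/(3*p - 4)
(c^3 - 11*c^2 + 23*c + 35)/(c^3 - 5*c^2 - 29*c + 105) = (c^2 - 4*c - 5)/(c^2 + 2*c - 15)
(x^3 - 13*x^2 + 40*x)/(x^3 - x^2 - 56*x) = (x - 5)/(x + 7)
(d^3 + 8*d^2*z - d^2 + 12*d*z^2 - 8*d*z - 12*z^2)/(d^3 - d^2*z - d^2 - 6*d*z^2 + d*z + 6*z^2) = (-d - 6*z)/(-d + 3*z)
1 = 1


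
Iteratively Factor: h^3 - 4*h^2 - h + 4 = (h - 4)*(h^2 - 1) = (h - 4)*(h - 1)*(h + 1)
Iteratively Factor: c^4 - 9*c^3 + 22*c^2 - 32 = (c + 1)*(c^3 - 10*c^2 + 32*c - 32) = (c - 4)*(c + 1)*(c^2 - 6*c + 8) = (c - 4)^2*(c + 1)*(c - 2)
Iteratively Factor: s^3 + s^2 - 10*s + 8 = (s - 1)*(s^2 + 2*s - 8) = (s - 1)*(s + 4)*(s - 2)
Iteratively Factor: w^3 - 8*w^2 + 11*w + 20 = (w - 5)*(w^2 - 3*w - 4) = (w - 5)*(w + 1)*(w - 4)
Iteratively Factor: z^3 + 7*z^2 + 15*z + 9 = (z + 1)*(z^2 + 6*z + 9) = (z + 1)*(z + 3)*(z + 3)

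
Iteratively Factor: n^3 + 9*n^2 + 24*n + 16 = (n + 4)*(n^2 + 5*n + 4) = (n + 4)^2*(n + 1)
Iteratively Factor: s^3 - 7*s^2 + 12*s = (s - 3)*(s^2 - 4*s) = (s - 4)*(s - 3)*(s)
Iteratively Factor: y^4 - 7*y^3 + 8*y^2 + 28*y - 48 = (y - 3)*(y^3 - 4*y^2 - 4*y + 16) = (y - 3)*(y - 2)*(y^2 - 2*y - 8) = (y - 4)*(y - 3)*(y - 2)*(y + 2)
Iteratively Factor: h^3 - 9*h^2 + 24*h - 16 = (h - 1)*(h^2 - 8*h + 16) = (h - 4)*(h - 1)*(h - 4)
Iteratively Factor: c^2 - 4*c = (c - 4)*(c)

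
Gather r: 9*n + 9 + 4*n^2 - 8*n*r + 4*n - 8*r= 4*n^2 + 13*n + r*(-8*n - 8) + 9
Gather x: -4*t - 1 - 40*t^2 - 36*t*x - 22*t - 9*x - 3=-40*t^2 - 26*t + x*(-36*t - 9) - 4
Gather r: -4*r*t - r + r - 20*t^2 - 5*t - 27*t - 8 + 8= -4*r*t - 20*t^2 - 32*t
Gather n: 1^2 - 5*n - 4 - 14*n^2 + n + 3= -14*n^2 - 4*n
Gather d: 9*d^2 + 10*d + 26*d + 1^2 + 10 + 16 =9*d^2 + 36*d + 27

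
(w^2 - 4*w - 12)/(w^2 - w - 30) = (w + 2)/(w + 5)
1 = 1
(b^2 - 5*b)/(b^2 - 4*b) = (b - 5)/(b - 4)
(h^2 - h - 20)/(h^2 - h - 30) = (-h^2 + h + 20)/(-h^2 + h + 30)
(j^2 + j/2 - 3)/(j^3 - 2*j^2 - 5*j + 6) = (j - 3/2)/(j^2 - 4*j + 3)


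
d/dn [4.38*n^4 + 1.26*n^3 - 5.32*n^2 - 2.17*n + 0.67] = 17.52*n^3 + 3.78*n^2 - 10.64*n - 2.17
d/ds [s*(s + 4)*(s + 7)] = 3*s^2 + 22*s + 28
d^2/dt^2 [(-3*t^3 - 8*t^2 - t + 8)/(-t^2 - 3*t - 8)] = 40*(-t^3 + 24*t + 24)/(t^6 + 9*t^5 + 51*t^4 + 171*t^3 + 408*t^2 + 576*t + 512)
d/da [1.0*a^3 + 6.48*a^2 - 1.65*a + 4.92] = 3.0*a^2 + 12.96*a - 1.65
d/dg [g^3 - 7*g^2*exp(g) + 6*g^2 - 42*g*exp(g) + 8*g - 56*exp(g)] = -7*g^2*exp(g) + 3*g^2 - 56*g*exp(g) + 12*g - 98*exp(g) + 8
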